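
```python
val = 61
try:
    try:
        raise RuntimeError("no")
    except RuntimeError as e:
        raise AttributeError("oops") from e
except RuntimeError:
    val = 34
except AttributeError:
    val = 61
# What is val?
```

Step-by-step execution trace:
1. Inner try raises RuntimeError; inner `except RuntimeError as e` catches it.
2. `raise AttributeError(...) from e` raises AttributeError (RuntimeError is attached as __cause__, but only AttributeError is active).
3. Outer `except RuntimeError` does not match AttributeError; skipped.
4. Outer `except AttributeError` matches → val = 61.
Result: 61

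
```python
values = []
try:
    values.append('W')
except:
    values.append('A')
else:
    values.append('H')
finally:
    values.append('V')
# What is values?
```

Step-by-step execution trace:
1. try: `values.append('W')` → values = ['W']. No exception raised.
2. `except` is skipped.
3. `else` runs: `values.append('H')` → values = ['W', 'H'].
4. `finally` always runs: `values.append('V')` → values = ['W', 'H', 'V'].
Result: ['W', 'H', 'V']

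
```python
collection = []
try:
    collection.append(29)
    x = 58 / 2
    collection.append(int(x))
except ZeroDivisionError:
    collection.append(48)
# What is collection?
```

Step-by-step execution trace:
1. try: `collection.append(29)` → collection = [29].
2. `x = 58 / 2` → x = 29.0. No exception raised.
3. `collection.append(int(x))` → collection = [29, 29].
4. `except ZeroDivisionError` is skipped (no exception was raised).
Result: [29, 29]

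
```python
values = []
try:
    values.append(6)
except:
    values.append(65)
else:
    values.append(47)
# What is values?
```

Step-by-step execution trace:
1. try: `values.append(6)` → values = [6]. No exception raised.
2. `except` is skipped.
3. `else` runs (try completed without exception): `values.append(47)` → values = [6, 47].
Result: [6, 47]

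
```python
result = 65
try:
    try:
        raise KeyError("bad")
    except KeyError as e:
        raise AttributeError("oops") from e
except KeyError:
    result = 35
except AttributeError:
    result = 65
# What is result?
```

Step-by-step execution trace:
1. Inner try raises KeyError; inner `except KeyError as e` catches it.
2. `raise AttributeError(...) from e` raises AttributeError (KeyError is attached as __cause__, but only AttributeError is active).
3. Outer `except KeyError` does not match AttributeError; skipped.
4. Outer `except AttributeError` matches → result = 65.
Result: 65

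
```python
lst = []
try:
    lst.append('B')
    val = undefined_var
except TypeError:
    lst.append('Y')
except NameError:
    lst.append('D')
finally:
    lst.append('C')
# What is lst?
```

Step-by-step execution trace:
1. try: `lst.append('B')` → lst = ['B'].
2. `val = undefined_var` raises NameError.
3. `except TypeError` does not match NameError; skipped.
4. `except NameError` matches → `lst.append('D')` → lst = ['B', 'D'].
5. finally always runs: `lst.append('C')` → lst = ['B', 'D', 'C'].
Result: ['B', 'D', 'C']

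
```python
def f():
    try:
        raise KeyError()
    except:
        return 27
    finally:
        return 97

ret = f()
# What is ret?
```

Step-by-step execution trace:
1. `f()` enters try: `raise KeyError()` raises KeyError.
2. bare `except` matches → `return 27` sets pending return value 27.
3. Before returning, `finally: return 97` runs and overrides the pending return.
4. f() returns 97 → ret = 97.
Result: 97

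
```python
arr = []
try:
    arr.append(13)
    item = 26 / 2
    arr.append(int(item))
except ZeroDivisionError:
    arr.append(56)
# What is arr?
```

Step-by-step execution trace:
1. try: `arr.append(13)` → arr = [13].
2. `item = 26 / 2` → item = 13.0. No exception raised.
3. `arr.append(int(item))` → arr = [13, 13].
4. `except ZeroDivisionError` is skipped (no exception was raised).
Result: [13, 13]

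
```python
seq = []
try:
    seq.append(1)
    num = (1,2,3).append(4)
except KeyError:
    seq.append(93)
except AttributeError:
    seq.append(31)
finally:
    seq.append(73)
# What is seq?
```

Step-by-step execution trace:
1. try: `seq.append(1)` → seq = [1].
2. `num = (1,2,3).append(4)` raises AttributeError.
3. `except KeyError` does not match AttributeError; skipped.
4. `except AttributeError` matches → `seq.append(31)` → seq = [1, 31].
5. finally always runs: `seq.append(73)` → seq = [1, 31, 73].
Result: [1, 31, 73]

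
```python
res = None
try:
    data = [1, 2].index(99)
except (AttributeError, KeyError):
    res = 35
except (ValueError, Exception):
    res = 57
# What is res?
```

Step-by-step execution trace:
1. `data = [1, 2].index(99)` raises ValueError.
2. `except (AttributeError, KeyError)` does not match ValueError; skipped.
3. `except (ValueError, Exception)` matches (ValueError is in the tuple) → res = 57.
Result: 57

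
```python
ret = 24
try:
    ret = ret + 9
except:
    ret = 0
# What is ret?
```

Step-by-step execution trace:
1. ret starts at 24.
2. try: `ret = ret + 9` → ret = 33. No exception raised.
3. `except` is skipped.
Result: 33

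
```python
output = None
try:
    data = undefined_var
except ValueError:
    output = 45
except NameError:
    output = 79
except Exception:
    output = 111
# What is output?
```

Step-by-step execution trace:
1. `data = undefined_var` raises NameError.
2. `except ValueError` does not match NameError; skipped.
3. `except NameError` matches → output = 79.
4. Remaining except clauses are skipped.
Result: 79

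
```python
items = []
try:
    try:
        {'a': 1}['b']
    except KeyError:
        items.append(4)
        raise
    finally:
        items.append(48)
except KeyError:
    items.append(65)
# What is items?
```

Step-by-step execution trace:
1. Inner try: `{'a': 1}['b']` raises KeyError.
2. Inner `except KeyError` matches → `items.append(4)` → items = [4].
3. bare `raise` re-raises KeyError.
4. Inner `finally` runs during unwinding: `items.append(48)` → items = [4, 48].
5. Outer `except KeyError` matches → `items.append(65)` → items = [4, 48, 65].
Result: [4, 48, 65]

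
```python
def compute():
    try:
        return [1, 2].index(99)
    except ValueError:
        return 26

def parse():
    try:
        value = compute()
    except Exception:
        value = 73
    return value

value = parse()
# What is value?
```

Step-by-step execution trace:
1. `parse()` calls `compute()`.
2. In compute: `[1, 2].index(99)` raises ValueError; `except ValueError` catches it → returns 26.
3. In parse: `value = compute()` → value = 26. No exception reaches parse.
4. `except Exception` is skipped; parse returns 26.
5. value = 26.
Result: 26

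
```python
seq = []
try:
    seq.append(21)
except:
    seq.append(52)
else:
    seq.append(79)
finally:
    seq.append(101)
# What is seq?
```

Step-by-step execution trace:
1. try: `seq.append(21)` → seq = [21]. No exception raised.
2. `except` is skipped.
3. `else` runs: `seq.append(79)` → seq = [21, 79].
4. `finally` always runs: `seq.append(101)` → seq = [21, 79, 101].
Result: [21, 79, 101]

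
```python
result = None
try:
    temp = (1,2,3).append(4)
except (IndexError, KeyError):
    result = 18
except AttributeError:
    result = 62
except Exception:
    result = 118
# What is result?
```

Step-by-step execution trace:
1. `temp = (1,2,3).append(4)` raises AttributeError.
2. `except (IndexError, KeyError)` does not match AttributeError; skipped.
3. `except AttributeError` matches (exact type match) → result = 62.
4. `except Exception` is not reached.
Result: 62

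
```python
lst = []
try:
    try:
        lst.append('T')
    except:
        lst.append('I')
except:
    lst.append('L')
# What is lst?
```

Step-by-step execution trace:
1. Inner try: `lst.append('T')` → lst = ['T']. No exception raised.
2. Inner `except` is skipped.
3. Inner try completes normally; outer `except` is skipped.
Result: ['T']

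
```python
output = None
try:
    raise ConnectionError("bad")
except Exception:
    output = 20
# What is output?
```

Step-by-step execution trace:
1. `raise ConnectionError(...)` raises ConnectionError.
2. `except Exception` matches (ConnectionError is a subclass of Exception) → output = 20.
Result: 20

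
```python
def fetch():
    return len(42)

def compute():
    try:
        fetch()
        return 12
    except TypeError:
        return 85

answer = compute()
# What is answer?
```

Step-by-step execution trace:
1. `compute()` calls `fetch()`.
2. `fetch()` evaluates `len(42)`, which raises TypeError; it propagates to the caller.
3. `return 12` is not reached.
4. `except TypeError` in compute matches → returns 85.
5. answer = 85.
Result: 85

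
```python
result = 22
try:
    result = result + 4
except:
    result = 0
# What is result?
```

Step-by-step execution trace:
1. result starts at 22.
2. try: `result = result + 4` → result = 26. No exception raised.
3. `except` is skipped.
Result: 26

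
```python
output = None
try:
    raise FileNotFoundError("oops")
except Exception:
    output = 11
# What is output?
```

Step-by-step execution trace:
1. `raise FileNotFoundError(...)` raises FileNotFoundError.
2. `except Exception` matches (FileNotFoundError is a subclass of Exception) → output = 11.
Result: 11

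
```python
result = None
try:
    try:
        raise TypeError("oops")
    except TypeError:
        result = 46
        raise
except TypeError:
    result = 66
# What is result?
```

Step-by-step execution trace:
1. Inner try: `raise TypeError("oops")` raises TypeError.
2. Inner `except TypeError` matches → result = 46.
3. bare `raise` re-raises the same TypeError.
4. Outer `except TypeError` matches → result = 66.
Result: 66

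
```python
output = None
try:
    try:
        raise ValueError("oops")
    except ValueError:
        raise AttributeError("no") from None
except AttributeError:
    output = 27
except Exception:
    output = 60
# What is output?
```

Step-by-step execution trace:
1. Inner try raises ValueError; inner `except ValueError` catches it.
2. `raise AttributeError(...) from None` raises AttributeError (from None suppresses __context__, but the active exception is still AttributeError).
3. Outer `except AttributeError` matches → output = 27.
4. `except Exception` is not reached.
Result: 27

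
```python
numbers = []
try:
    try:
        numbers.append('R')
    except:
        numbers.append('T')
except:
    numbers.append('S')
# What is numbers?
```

Step-by-step execution trace:
1. Inner try: `numbers.append('R')` → numbers = ['R']. No exception raised.
2. Inner `except` is skipped.
3. Inner try completes normally; outer `except` is skipped.
Result: ['R']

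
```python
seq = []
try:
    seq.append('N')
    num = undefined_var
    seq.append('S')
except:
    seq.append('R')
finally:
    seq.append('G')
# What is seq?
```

Step-by-step execution trace:
1. try: `seq.append('N')` → seq = ['N'].
2. `num = undefined_var` raises NameError; `seq.append('S')` is not reached.
3. bare `except` matches → `seq.append('R')` → seq = ['N', 'R'].
4. finally always runs: `seq.append('G')` → seq = ['N', 'R', 'G'].
Result: ['N', 'R', 'G']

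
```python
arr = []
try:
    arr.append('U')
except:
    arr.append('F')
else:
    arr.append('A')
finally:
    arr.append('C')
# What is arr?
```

Step-by-step execution trace:
1. try: `arr.append('U')` → arr = ['U']. No exception raised.
2. `except` is skipped.
3. `else` runs: `arr.append('A')` → arr = ['U', 'A'].
4. `finally` always runs: `arr.append('C')` → arr = ['U', 'A', 'C'].
Result: ['U', 'A', 'C']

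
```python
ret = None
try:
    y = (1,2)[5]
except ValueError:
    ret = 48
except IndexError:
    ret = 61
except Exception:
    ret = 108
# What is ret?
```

Step-by-step execution trace:
1. `y = (1,2)[5]` raises IndexError.
2. `except ValueError` does not match IndexError; skipped.
3. `except IndexError` matches → ret = 61.
4. Remaining except clauses are skipped.
Result: 61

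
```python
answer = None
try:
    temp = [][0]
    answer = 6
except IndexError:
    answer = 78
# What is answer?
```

Step-by-step execution trace:
1. `temp = [][0]` raises IndexError.
2. `answer = 6` is not reached.
3. `except IndexError` matches → answer = 78.
Result: 78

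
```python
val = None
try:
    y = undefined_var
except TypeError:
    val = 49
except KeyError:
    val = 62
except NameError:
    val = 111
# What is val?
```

Step-by-step execution trace:
1. `y = undefined_var` raises NameError.
2. `except TypeError` does not match NameError; skipped.
3. `except KeyError` does not match NameError; skipped.
4. `except NameError` matches → val = 111.
Result: 111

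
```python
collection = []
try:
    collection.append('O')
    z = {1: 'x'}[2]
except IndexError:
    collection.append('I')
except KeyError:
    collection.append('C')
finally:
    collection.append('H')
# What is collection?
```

Step-by-step execution trace:
1. try: `collection.append('O')` → collection = ['O'].
2. `z = {1: 'x'}[2]` raises KeyError.
3. `except IndexError` does not match KeyError; skipped.
4. `except KeyError` matches → `collection.append('C')` → collection = ['O', 'C'].
5. finally always runs: `collection.append('H')` → collection = ['O', 'C', 'H'].
Result: ['O', 'C', 'H']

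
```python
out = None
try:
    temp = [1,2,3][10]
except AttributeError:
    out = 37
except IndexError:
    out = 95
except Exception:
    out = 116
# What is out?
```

Step-by-step execution trace:
1. `temp = [1,2,3][10]` raises IndexError.
2. `except AttributeError` does not match IndexError; skipped.
3. `except IndexError` matches → out = 95.
4. Remaining except clauses are skipped.
Result: 95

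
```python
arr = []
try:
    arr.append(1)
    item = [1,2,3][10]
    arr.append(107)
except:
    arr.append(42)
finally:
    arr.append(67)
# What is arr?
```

Step-by-step execution trace:
1. try: `arr.append(1)` → arr = [1].
2. `item = [1,2,3][10]` raises IndexError; `arr.append(107)` is not reached.
3. bare `except` matches → `arr.append(42)` → arr = [1, 42].
4. finally always runs: `arr.append(67)` → arr = [1, 42, 67].
Result: [1, 42, 67]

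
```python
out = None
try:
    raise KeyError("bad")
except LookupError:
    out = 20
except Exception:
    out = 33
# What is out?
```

Step-by-step execution trace:
1. `raise KeyError(...)` raises KeyError.
2. `except LookupError` matches (KeyError is a subclass of LookupError) → out = 20.
3. `except Exception` is not reached.
Result: 20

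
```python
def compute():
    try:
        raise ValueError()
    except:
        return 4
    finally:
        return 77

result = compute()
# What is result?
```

Step-by-step execution trace:
1. `compute()` enters try: `raise ValueError()` raises ValueError.
2. bare `except` matches → `return 4` sets pending return value 4.
3. Before returning, `finally: return 77` runs and overrides the pending return.
4. compute() returns 77 → result = 77.
Result: 77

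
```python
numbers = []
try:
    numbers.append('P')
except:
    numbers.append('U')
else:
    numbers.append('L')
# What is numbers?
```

Step-by-step execution trace:
1. try: `numbers.append('P')` → numbers = ['P']. No exception raised.
2. `except` is skipped.
3. `else` runs (try completed without exception): `numbers.append('L')` → numbers = ['P', 'L'].
Result: ['P', 'L']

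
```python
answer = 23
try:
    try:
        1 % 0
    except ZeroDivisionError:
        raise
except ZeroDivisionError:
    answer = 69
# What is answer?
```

Step-by-step execution trace:
1. Inner try: `1 % 0` raises ZeroDivisionError.
2. Inner `except ZeroDivisionError` matches; bare `raise` re-raises the same ZeroDivisionError.
3. Outer `except ZeroDivisionError` matches → answer = 69.
Result: 69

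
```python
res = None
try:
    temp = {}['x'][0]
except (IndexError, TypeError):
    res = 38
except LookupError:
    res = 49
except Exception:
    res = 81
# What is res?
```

Step-by-step execution trace:
1. `temp = {}['x'][0]` raises KeyError.
2. `except (IndexError, TypeError)` does not match KeyError; skipped.
3. `except LookupError` matches (KeyError is a subclass of LookupError) → res = 49.
4. `except Exception` is not reached.
Result: 49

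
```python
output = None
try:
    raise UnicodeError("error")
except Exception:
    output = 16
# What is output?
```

Step-by-step execution trace:
1. `raise UnicodeError(...)` raises UnicodeError.
2. `except Exception` matches (UnicodeError is a subclass of Exception) → output = 16.
Result: 16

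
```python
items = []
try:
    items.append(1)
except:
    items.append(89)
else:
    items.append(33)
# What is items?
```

Step-by-step execution trace:
1. try: `items.append(1)` → items = [1]. No exception raised.
2. `except` is skipped.
3. `else` runs (try completed without exception): `items.append(33)` → items = [1, 33].
Result: [1, 33]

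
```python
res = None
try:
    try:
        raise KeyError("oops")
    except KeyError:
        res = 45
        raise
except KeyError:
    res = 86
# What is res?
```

Step-by-step execution trace:
1. Inner try: `raise KeyError("oops")` raises KeyError.
2. Inner `except KeyError` matches → res = 45.
3. bare `raise` re-raises the same KeyError.
4. Outer `except KeyError` matches → res = 86.
Result: 86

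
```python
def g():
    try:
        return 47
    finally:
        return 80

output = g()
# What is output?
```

Step-by-step execution trace:
1. `g()` enters try: `return 47` sets pending return value 47.
2. Before returning, `finally: return 80` runs and overrides the pending return.
3. g() returns 80 → output = 80.
Result: 80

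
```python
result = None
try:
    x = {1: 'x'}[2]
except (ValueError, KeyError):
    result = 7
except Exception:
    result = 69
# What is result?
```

Step-by-step execution trace:
1. `x = {1: 'x'}[2]` raises KeyError.
2. `except (ValueError, KeyError)` matches (KeyError is in the tuple) → result = 7.
3. `except Exception` is not reached.
Result: 7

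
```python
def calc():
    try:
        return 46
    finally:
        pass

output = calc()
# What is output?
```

Step-by-step execution trace:
1. `calc()` enters try: `return 46` sets pending return value 46.
2. Before returning, `finally: pass` runs (no effect).
3. calc() returns 46 → output = 46.
Result: 46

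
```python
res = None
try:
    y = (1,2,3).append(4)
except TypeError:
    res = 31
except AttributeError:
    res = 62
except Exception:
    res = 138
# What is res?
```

Step-by-step execution trace:
1. `y = (1,2,3).append(4)` raises AttributeError.
2. `except TypeError` does not match AttributeError; skipped.
3. `except AttributeError` matches → res = 62.
4. Remaining except clauses are skipped.
Result: 62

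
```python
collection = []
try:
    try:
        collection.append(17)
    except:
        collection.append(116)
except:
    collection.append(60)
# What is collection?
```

Step-by-step execution trace:
1. Inner try: `collection.append(17)` → collection = [17]. No exception raised.
2. Inner `except` is skipped.
3. Inner try completes normally; outer `except` is skipped.
Result: [17]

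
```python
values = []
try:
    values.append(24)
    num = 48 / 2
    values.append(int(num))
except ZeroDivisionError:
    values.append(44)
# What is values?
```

Step-by-step execution trace:
1. try: `values.append(24)` → values = [24].
2. `num = 48 / 2` → num = 24.0. No exception raised.
3. `values.append(int(num))` → values = [24, 24].
4. `except ZeroDivisionError` is skipped (no exception was raised).
Result: [24, 24]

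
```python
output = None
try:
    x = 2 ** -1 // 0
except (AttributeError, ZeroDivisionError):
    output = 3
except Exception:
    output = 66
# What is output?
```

Step-by-step execution trace:
1. `x = 2 ** -1 // 0` raises ZeroDivisionError.
2. `except (AttributeError, ZeroDivisionError)` matches (ZeroDivisionError is in the tuple) → output = 3.
3. `except Exception` is not reached.
Result: 3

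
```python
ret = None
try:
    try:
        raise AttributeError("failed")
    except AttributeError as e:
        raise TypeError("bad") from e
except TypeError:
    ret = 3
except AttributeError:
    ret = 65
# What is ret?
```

Step-by-step execution trace:
1. Inner try raises AttributeError; inner `except AttributeError as e` catches it.
2. `raise TypeError(...) from e` raises TypeError (AttributeError is attached as __cause__, but only TypeError is active).
3. Outer `except TypeError` matches → ret = 3.
4. `except AttributeError` is not reached.
Result: 3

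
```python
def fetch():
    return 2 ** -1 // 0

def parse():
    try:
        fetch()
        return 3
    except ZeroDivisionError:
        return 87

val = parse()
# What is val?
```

Step-by-step execution trace:
1. `parse()` calls `fetch()`.
2. `fetch()` evaluates `2 ** -1 // 0`, which raises ZeroDivisionError; it propagates to the caller.
3. `return 3` is not reached.
4. `except ZeroDivisionError` in parse matches → returns 87.
5. val = 87.
Result: 87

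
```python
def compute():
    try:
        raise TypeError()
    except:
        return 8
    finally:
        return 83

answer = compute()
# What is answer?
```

Step-by-step execution trace:
1. `compute()` enters try: `raise TypeError()` raises TypeError.
2. bare `except` matches → `return 8` sets pending return value 8.
3. Before returning, `finally: return 83` runs and overrides the pending return.
4. compute() returns 83 → answer = 83.
Result: 83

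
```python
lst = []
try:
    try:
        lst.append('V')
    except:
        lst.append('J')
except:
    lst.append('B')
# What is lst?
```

Step-by-step execution trace:
1. Inner try: `lst.append('V')` → lst = ['V']. No exception raised.
2. Inner `except` is skipped.
3. Inner try completes normally; outer `except` is skipped.
Result: ['V']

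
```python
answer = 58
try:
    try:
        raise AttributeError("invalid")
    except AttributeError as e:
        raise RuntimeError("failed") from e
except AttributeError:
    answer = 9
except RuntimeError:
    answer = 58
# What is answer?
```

Step-by-step execution trace:
1. Inner try raises AttributeError; inner `except AttributeError as e` catches it.
2. `raise RuntimeError(...) from e` raises RuntimeError (AttributeError is attached as __cause__, but only RuntimeError is active).
3. Outer `except AttributeError` does not match RuntimeError; skipped.
4. Outer `except RuntimeError` matches → answer = 58.
Result: 58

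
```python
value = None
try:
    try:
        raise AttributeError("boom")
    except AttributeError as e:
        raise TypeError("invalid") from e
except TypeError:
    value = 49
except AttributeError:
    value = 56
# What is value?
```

Step-by-step execution trace:
1. Inner try raises AttributeError; inner `except AttributeError as e` catches it.
2. `raise TypeError(...) from e` raises TypeError (AttributeError is attached as __cause__, but only TypeError is active).
3. Outer `except TypeError` matches → value = 49.
4. `except AttributeError` is not reached.
Result: 49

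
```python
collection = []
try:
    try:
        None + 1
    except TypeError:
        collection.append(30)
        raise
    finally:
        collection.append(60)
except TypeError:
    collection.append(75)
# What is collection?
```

Step-by-step execution trace:
1. Inner try: `None + 1` raises TypeError.
2. Inner `except TypeError` matches → `collection.append(30)` → collection = [30].
3. bare `raise` re-raises TypeError.
4. Inner `finally` runs during unwinding: `collection.append(60)` → collection = [30, 60].
5. Outer `except TypeError` matches → `collection.append(75)` → collection = [30, 60, 75].
Result: [30, 60, 75]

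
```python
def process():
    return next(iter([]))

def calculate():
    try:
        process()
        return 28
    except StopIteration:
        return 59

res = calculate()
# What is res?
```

Step-by-step execution trace:
1. `calculate()` calls `process()`.
2. `process()` evaluates `next(iter([]))`, which raises StopIteration; it propagates to the caller.
3. `return 28` is not reached.
4. `except StopIteration` in calculate matches → returns 59.
5. res = 59.
Result: 59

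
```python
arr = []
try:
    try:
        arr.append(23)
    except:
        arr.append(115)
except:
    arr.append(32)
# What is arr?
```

Step-by-step execution trace:
1. Inner try: `arr.append(23)` → arr = [23]. No exception raised.
2. Inner `except` is skipped.
3. Inner try completes normally; outer `except` is skipped.
Result: [23]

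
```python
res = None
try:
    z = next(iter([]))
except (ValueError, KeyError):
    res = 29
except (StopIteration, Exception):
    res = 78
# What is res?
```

Step-by-step execution trace:
1. `z = next(iter([]))` raises StopIteration.
2. `except (ValueError, KeyError)` does not match StopIteration; skipped.
3. `except (StopIteration, Exception)` matches (StopIteration is in the tuple) → res = 78.
Result: 78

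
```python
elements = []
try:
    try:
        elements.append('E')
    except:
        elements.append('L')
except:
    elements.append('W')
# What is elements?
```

Step-by-step execution trace:
1. Inner try: `elements.append('E')` → elements = ['E']. No exception raised.
2. Inner `except` is skipped.
3. Inner try completes normally; outer `except` is skipped.
Result: ['E']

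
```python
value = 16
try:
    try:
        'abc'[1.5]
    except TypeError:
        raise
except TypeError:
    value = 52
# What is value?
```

Step-by-step execution trace:
1. Inner try: `'abc'[1.5]` raises TypeError.
2. Inner `except TypeError` matches; bare `raise` re-raises the same TypeError.
3. Outer `except TypeError` matches → value = 52.
Result: 52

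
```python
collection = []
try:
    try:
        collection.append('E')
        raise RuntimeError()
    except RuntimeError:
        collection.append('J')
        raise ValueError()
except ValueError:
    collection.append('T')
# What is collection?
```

Step-by-step execution trace:
1. Inner try: `collection.append('E')` → collection = ['E'].
2. `raise RuntimeError()` raises RuntimeError.
3. Inner `except RuntimeError` matches → `collection.append('J')` → collection = ['E', 'J'].
4. `raise ValueError()` raises ValueError; propagates to outer try.
5. Outer `except ValueError` matches → `collection.append('T')` → collection = ['E', 'J', 'T'].
Result: ['E', 'J', 'T']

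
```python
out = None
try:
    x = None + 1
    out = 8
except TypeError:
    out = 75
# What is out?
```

Step-by-step execution trace:
1. `x = None + 1` raises TypeError.
2. `out = 8` is not reached.
3. `except TypeError` matches → out = 75.
Result: 75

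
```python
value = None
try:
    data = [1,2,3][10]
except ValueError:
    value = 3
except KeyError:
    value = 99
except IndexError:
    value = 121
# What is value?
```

Step-by-step execution trace:
1. `data = [1,2,3][10]` raises IndexError.
2. `except ValueError` does not match IndexError; skipped.
3. `except KeyError` does not match IndexError; skipped.
4. `except IndexError` matches → value = 121.
Result: 121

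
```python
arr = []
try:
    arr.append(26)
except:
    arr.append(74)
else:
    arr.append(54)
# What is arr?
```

Step-by-step execution trace:
1. try: `arr.append(26)` → arr = [26]. No exception raised.
2. `except` is skipped.
3. `else` runs (try completed without exception): `arr.append(54)` → arr = [26, 54].
Result: [26, 54]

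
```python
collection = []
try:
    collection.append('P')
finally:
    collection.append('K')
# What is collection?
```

Step-by-step execution trace:
1. try: `collection.append('P')` → collection = ['P'].
2. The try body completes without raising.
3. finally always runs: `collection.append('K')` → collection = ['P', 'K'].
Result: ['P', 'K']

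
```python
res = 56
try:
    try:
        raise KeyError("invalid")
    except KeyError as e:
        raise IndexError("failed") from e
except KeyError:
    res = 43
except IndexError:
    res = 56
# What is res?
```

Step-by-step execution trace:
1. Inner try raises KeyError; inner `except KeyError as e` catches it.
2. `raise IndexError(...) from e` raises IndexError (KeyError is attached as __cause__, but only IndexError is active).
3. Outer `except KeyError` does not match IndexError; skipped.
4. Outer `except IndexError` matches → res = 56.
Result: 56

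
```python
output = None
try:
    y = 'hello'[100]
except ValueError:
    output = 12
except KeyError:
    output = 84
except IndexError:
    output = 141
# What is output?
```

Step-by-step execution trace:
1. `y = 'hello'[100]` raises IndexError.
2. `except ValueError` does not match IndexError; skipped.
3. `except KeyError` does not match IndexError; skipped.
4. `except IndexError` matches → output = 141.
Result: 141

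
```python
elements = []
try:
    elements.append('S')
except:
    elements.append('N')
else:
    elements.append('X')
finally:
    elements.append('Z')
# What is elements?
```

Step-by-step execution trace:
1. try: `elements.append('S')` → elements = ['S']. No exception raised.
2. `except` is skipped.
3. `else` runs: `elements.append('X')` → elements = ['S', 'X'].
4. `finally` always runs: `elements.append('Z')` → elements = ['S', 'X', 'Z'].
Result: ['S', 'X', 'Z']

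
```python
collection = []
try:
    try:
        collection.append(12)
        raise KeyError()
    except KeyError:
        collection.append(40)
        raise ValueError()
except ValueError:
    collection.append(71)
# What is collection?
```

Step-by-step execution trace:
1. Inner try: `collection.append(12)` → collection = [12].
2. `raise KeyError()` raises KeyError.
3. Inner `except KeyError` matches → `collection.append(40)` → collection = [12, 40].
4. `raise ValueError()` raises ValueError; propagates to outer try.
5. Outer `except ValueError` matches → `collection.append(71)` → collection = [12, 40, 71].
Result: [12, 40, 71]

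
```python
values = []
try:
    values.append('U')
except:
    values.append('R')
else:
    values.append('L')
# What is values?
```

Step-by-step execution trace:
1. try: `values.append('U')` → values = ['U']. No exception raised.
2. `except` is skipped.
3. `else` runs (try completed without exception): `values.append('L')` → values = ['U', 'L'].
Result: ['U', 'L']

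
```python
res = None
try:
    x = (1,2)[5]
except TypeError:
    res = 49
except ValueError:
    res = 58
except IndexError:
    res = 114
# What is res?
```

Step-by-step execution trace:
1. `x = (1,2)[5]` raises IndexError.
2. `except TypeError` does not match IndexError; skipped.
3. `except ValueError` does not match IndexError; skipped.
4. `except IndexError` matches → res = 114.
Result: 114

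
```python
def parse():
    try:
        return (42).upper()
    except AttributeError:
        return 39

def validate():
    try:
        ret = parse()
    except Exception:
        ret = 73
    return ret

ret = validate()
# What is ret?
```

Step-by-step execution trace:
1. `validate()` calls `parse()`.
2. In parse: `(42).upper()` raises AttributeError; `except AttributeError` catches it → returns 39.
3. In validate: `ret = parse()` → ret = 39. No exception reaches validate.
4. `except Exception` is skipped; validate returns 39.
5. ret = 39.
Result: 39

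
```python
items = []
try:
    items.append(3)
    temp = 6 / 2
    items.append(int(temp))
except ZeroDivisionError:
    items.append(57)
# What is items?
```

Step-by-step execution trace:
1. try: `items.append(3)` → items = [3].
2. `temp = 6 / 2` → temp = 3.0. No exception raised.
3. `items.append(int(temp))` → items = [3, 3].
4. `except ZeroDivisionError` is skipped (no exception was raised).
Result: [3, 3]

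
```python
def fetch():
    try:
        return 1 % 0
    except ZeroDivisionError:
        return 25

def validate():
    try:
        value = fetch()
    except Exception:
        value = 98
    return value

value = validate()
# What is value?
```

Step-by-step execution trace:
1. `validate()` calls `fetch()`.
2. In fetch: `1 % 0` raises ZeroDivisionError; `except ZeroDivisionError` catches it → returns 25.
3. In validate: `value = fetch()` → value = 25. No exception reaches validate.
4. `except Exception` is skipped; validate returns 25.
5. value = 25.
Result: 25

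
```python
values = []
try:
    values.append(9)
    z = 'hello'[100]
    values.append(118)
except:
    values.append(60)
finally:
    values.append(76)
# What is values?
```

Step-by-step execution trace:
1. try: `values.append(9)` → values = [9].
2. `z = 'hello'[100]` raises IndexError; `values.append(118)` is not reached.
3. bare `except` matches → `values.append(60)` → values = [9, 60].
4. finally always runs: `values.append(76)` → values = [9, 60, 76].
Result: [9, 60, 76]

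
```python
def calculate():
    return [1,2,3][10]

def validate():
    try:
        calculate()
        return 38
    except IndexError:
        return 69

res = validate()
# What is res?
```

Step-by-step execution trace:
1. `validate()` calls `calculate()`.
2. `calculate()` evaluates `[1,2,3][10]`, which raises IndexError; it propagates to the caller.
3. `return 38` is not reached.
4. `except IndexError` in validate matches → returns 69.
5. res = 69.
Result: 69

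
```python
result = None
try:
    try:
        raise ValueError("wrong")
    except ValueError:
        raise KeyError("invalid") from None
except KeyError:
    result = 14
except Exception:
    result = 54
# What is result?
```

Step-by-step execution trace:
1. Inner try raises ValueError; inner `except ValueError` catches it.
2. `raise KeyError(...) from None` raises KeyError (from None suppresses __context__, but the active exception is still KeyError).
3. Outer `except KeyError` matches → result = 14.
4. `except Exception` is not reached.
Result: 14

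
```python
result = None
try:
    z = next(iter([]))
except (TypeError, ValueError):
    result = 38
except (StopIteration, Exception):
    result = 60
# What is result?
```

Step-by-step execution trace:
1. `z = next(iter([]))` raises StopIteration.
2. `except (TypeError, ValueError)` does not match StopIteration; skipped.
3. `except (StopIteration, Exception)` matches (StopIteration is in the tuple) → result = 60.
Result: 60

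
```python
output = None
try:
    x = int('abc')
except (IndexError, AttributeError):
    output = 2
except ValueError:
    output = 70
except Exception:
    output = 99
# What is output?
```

Step-by-step execution trace:
1. `x = int('abc')` raises ValueError.
2. `except (IndexError, AttributeError)` does not match ValueError; skipped.
3. `except ValueError` matches (exact type match) → output = 70.
4. `except Exception` is not reached.
Result: 70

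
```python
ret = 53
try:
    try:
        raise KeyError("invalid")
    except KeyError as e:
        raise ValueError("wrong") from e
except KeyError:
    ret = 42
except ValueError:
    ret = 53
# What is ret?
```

Step-by-step execution trace:
1. Inner try raises KeyError; inner `except KeyError as e` catches it.
2. `raise ValueError(...) from e` raises ValueError (KeyError is attached as __cause__, but only ValueError is active).
3. Outer `except KeyError` does not match ValueError; skipped.
4. Outer `except ValueError` matches → ret = 53.
Result: 53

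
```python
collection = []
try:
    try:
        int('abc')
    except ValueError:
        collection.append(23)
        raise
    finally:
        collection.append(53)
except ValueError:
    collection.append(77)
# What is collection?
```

Step-by-step execution trace:
1. Inner try: `int('abc')` raises ValueError.
2. Inner `except ValueError` matches → `collection.append(23)` → collection = [23].
3. bare `raise` re-raises ValueError.
4. Inner `finally` runs during unwinding: `collection.append(53)` → collection = [23, 53].
5. Outer `except ValueError` matches → `collection.append(77)` → collection = [23, 53, 77].
Result: [23, 53, 77]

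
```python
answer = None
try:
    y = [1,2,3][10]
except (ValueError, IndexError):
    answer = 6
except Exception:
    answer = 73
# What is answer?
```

Step-by-step execution trace:
1. `y = [1,2,3][10]` raises IndexError.
2. `except (ValueError, IndexError)` matches (IndexError is in the tuple) → answer = 6.
3. `except Exception` is not reached.
Result: 6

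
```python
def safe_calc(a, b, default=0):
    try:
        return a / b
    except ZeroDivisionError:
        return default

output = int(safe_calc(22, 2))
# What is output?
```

Step-by-step execution trace:
1. `safe_calc(22, 2)` enters try: `return 22 / 2` → returns 11.0. No exception raised.
2. `except ZeroDivisionError` is skipped.
3. `int(11.0)` → 11 → output = 11.
Result: 11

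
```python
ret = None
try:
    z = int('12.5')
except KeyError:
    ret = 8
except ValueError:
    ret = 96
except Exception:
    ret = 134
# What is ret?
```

Step-by-step execution trace:
1. `z = int('12.5')` raises ValueError.
2. `except KeyError` does not match ValueError; skipped.
3. `except ValueError` matches → ret = 96.
4. Remaining except clauses are skipped.
Result: 96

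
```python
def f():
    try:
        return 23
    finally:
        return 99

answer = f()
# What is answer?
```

Step-by-step execution trace:
1. `f()` enters try: `return 23` sets pending return value 23.
2. Before returning, `finally: return 99` runs and overrides the pending return.
3. f() returns 99 → answer = 99.
Result: 99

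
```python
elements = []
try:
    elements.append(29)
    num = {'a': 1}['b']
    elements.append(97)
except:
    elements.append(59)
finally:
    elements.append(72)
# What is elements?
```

Step-by-step execution trace:
1. try: `elements.append(29)` → elements = [29].
2. `num = {'a': 1}['b']` raises KeyError; `elements.append(97)` is not reached.
3. bare `except` matches → `elements.append(59)` → elements = [29, 59].
4. finally always runs: `elements.append(72)` → elements = [29, 59, 72].
Result: [29, 59, 72]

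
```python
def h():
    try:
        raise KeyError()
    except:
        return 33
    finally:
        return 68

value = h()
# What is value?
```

Step-by-step execution trace:
1. `h()` enters try: `raise KeyError()` raises KeyError.
2. bare `except` matches → `return 33` sets pending return value 33.
3. Before returning, `finally: return 68` runs and overrides the pending return.
4. h() returns 68 → value = 68.
Result: 68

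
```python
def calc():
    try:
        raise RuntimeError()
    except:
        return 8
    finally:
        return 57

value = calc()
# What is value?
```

Step-by-step execution trace:
1. `calc()` enters try: `raise RuntimeError()` raises RuntimeError.
2. bare `except` matches → `return 8` sets pending return value 8.
3. Before returning, `finally: return 57` runs and overrides the pending return.
4. calc() returns 57 → value = 57.
Result: 57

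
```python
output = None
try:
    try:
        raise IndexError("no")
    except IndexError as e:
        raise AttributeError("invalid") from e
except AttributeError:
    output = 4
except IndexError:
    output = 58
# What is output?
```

Step-by-step execution trace:
1. Inner try raises IndexError; inner `except IndexError as e` catches it.
2. `raise AttributeError(...) from e` raises AttributeError (IndexError is attached as __cause__, but only AttributeError is active).
3. Outer `except AttributeError` matches → output = 4.
4. `except IndexError` is not reached.
Result: 4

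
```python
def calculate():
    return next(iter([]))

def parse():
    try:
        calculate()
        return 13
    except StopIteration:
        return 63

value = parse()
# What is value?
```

Step-by-step execution trace:
1. `parse()` calls `calculate()`.
2. `calculate()` evaluates `next(iter([]))`, which raises StopIteration; it propagates to the caller.
3. `return 13` is not reached.
4. `except StopIteration` in parse matches → returns 63.
5. value = 63.
Result: 63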